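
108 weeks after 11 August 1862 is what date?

Adding 108 weeks = 756 days from August 11, 1862.
August has 31 days, so 31 − 11 = 20 days remain after August 11, 1862; 756 − 20 = 736 left.
September 1862 has 30 days: 736 − 30 = 706 left.
October 1862 has 31 days: 706 − 31 = 675 left.
November 1862 has 30 days: 675 − 30 = 645 left.
December 1862 has 31 days: 645 − 31 = 614 left.
January 1863 has 31 days: 614 − 31 = 583 left.
February 1863 has 28 days (1863 is not a leap year): 583 − 28 = 555 left.
March 1863 has 31 days: 555 − 31 = 524 left.
April 1863 has 30 days: 524 − 30 = 494 left.
May 1863 has 31 days: 494 − 31 = 463 left.
June 1863 has 30 days: 463 − 30 = 433 left.
July 1863 has 31 days: 433 − 31 = 402 left.
August 1863 has 31 days: 402 − 31 = 371 left.
September 1863 has 30 days: 371 − 30 = 341 left.
October 1863 has 31 days: 341 − 31 = 310 left.
November 1863 has 30 days: 310 − 30 = 280 left.
December 1863 has 31 days: 280 − 31 = 249 left.
January 1864 has 31 days: 249 − 31 = 218 left.
February 1864 has 29 days (1864 is a leap year): 218 − 29 = 189 left.
March 1864 has 31 days: 189 − 31 = 158 left.
April 1864 has 30 days: 158 − 30 = 128 left.
May 1864 has 31 days: 128 − 31 = 97 left.
June 1864 has 30 days: 97 − 30 = 67 left.
July 1864 has 31 days: 67 − 31 = 36 left.
August 1864 has 31 days: 36 − 31 = 5 left.
5 days into September 1864 → September 5, 1864.

September 5, 1864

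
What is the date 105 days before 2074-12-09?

August 26, 2074

Counting back 105 days from December 9, 2074.
Going back 9 days from December 9, 2074 reaches the end of the previous month; 105 − 9 = 96 left.
November 2074 has 30 days: 96 − 30 = 66 left.
October 2074 has 31 days: 66 − 31 = 35 left.
September 2074 has 30 days: 35 − 30 = 5 left.
August 2074 has 31 days; 31 − 5 = 26 → August 26, 2074.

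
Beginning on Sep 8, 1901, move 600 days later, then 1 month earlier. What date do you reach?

April 1, 1903

Advancing 600 days from September 8, 1901:
September has 30 days, so 30 − 8 = 22 days remain after September 8, 1901; 600 − 22 = 578 left.
October 1901 has 31 days: 578 − 31 = 547 left.
November 1901 has 30 days: 547 − 30 = 517 left.
December 1901 has 31 days: 517 − 31 = 486 left.
January 1902 has 31 days: 486 − 31 = 455 left.
February 1902 has 28 days (1902 is not a leap year): 455 − 28 = 427 left.
March 1902 has 31 days: 427 − 31 = 396 left.
April 1902 has 30 days: 396 − 30 = 366 left.
May 1902 has 31 days: 366 − 31 = 335 left.
June 1902 has 30 days: 335 − 30 = 305 left.
July 1902 has 31 days: 305 − 31 = 274 left.
August 1902 has 31 days: 274 − 31 = 243 left.
September 1902 has 30 days: 243 − 30 = 213 left.
October 1902 has 31 days: 213 − 31 = 182 left.
November 1902 has 30 days: 182 − 30 = 152 left.
December 1902 has 31 days: 152 − 31 = 121 left.
January 1903 has 31 days: 121 − 31 = 90 left.
February 1903 has 28 days (1903 is not a leap year): 90 − 28 = 62 left.
March 1903 has 31 days: 62 − 31 = 31 left.
April 1903 has 30 days: 31 − 30 = 1 left.
1 day into May 1903 → May 1, 1903.
Counting back 1 month from May 1, 1903:
month 5 − 1 = 4 → April 1903.
Day 1 is valid in April, giving April 1, 1903.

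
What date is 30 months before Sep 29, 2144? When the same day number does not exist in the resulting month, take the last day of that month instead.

Counting back 30 months from September 29, 2144.
month 9 − 30 = -21, which is month 3 of year 2142 → March 2142.
Day 29 is valid in March, giving March 29, 2142.

March 29, 2142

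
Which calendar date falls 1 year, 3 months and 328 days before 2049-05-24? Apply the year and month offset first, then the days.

Subtracting 1 year, 3 months and 328 days from May 24, 2049: first the month/year part, then the days.
-1 year → 2048; month 5 − 3 = 2 → February 2048.
Day 24 is valid in February, giving February 24, 2048.
Now subtract 328 days from February 24, 2048.
Going back 24 days from February 24, 2048 reaches the end of the previous month; 328 − 24 = 304 left.
January 2048 has 31 days: 304 − 31 = 273 left.
December 2047 has 31 days: 273 − 31 = 242 left.
November 2047 has 30 days: 242 − 30 = 212 left.
October 2047 has 31 days: 212 − 31 = 181 left.
September 2047 has 30 days: 181 − 30 = 151 left.
August 2047 has 31 days: 151 − 31 = 120 left.
July 2047 has 31 days: 120 − 31 = 89 left.
June 2047 has 30 days: 89 − 30 = 59 left.
May 2047 has 31 days: 59 − 31 = 28 left.
April 2047 has 30 days; 30 − 28 = 2 → April 2, 2047.

April 2, 2047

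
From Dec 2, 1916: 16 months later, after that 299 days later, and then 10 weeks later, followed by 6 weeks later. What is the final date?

Advancing 16 months from December 2, 1916:
month 12 + 16 = 28, which is month 4 of year 1918 → April 1918.
Day 2 is valid in April, giving April 2, 1918.
Adding 299 days from April 2, 1918:
April has 30 days, so 30 − 2 = 28 days remain after April 2, 1918; 299 − 28 = 271 left.
May 1918 has 31 days: 271 − 31 = 240 left.
June 1918 has 30 days: 240 − 30 = 210 left.
July 1918 has 31 days: 210 − 31 = 179 left.
August 1918 has 31 days: 179 − 31 = 148 left.
September 1918 has 30 days: 148 − 30 = 118 left.
October 1918 has 31 days: 118 − 31 = 87 left.
November 1918 has 30 days: 87 − 30 = 57 left.
December 1918 has 31 days: 57 − 31 = 26 left.
26 days into January 1919 → January 26, 1919.
Counting forward 10 weeks (= 70 days) from January 26, 1919:
January has 31 days, so 31 − 26 = 5 days remain after January 26, 1919; 70 − 5 = 65 left.
February 1919 has 28 days (1919 is not a leap year): 65 − 28 = 37 left.
March 1919 has 31 days: 37 − 31 = 6 left.
6 days into April 1919 → April 6, 1919.
Adding 6 weeks (= 42 days) from April 6, 1919:
April has 30 days, so 30 − 6 = 24 days remain after April 6, 1919; 42 − 24 = 18 left.
18 days into May 1919 → May 18, 1919.

May 18, 1919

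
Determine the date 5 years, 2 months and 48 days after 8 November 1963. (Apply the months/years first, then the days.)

Adding 5 years, 2 months and 48 days from November 8, 1963: first the month/year part, then the days.
+5 years → 1968; month 11 + 2 = 13, which is month 1 of year 1969 → January 1969.
Day 8 is valid in January, giving January 8, 1969.
Now add 48 days from January 8, 1969.
January has 31 days, so 31 − 8 = 23 days remain after January 8, 1969; 48 − 23 = 25 left.
25 days into February 1969 → February 25, 1969.

February 25, 1969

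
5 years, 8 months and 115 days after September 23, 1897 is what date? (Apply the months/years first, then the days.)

September 15, 1903

Advancing 5 years, 8 months and 115 days from September 23, 1897: first the month/year part, then the days.
+5 years → 1902; month 9 + 8 = 17, which is month 5 of year 1903 → May 1903.
Day 23 is valid in May, giving May 23, 1903.
Now add 115 days from May 23, 1903.
May has 31 days, so 31 − 23 = 8 days remain after May 23, 1903; 115 − 8 = 107 left.
June 1903 has 30 days: 107 − 30 = 77 left.
July 1903 has 31 days: 77 − 31 = 46 left.
August 1903 has 31 days: 46 − 31 = 15 left.
15 days into September 1903 → September 15, 1903.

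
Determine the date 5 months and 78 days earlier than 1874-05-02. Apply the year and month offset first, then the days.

Going back 5 months and 78 days from May 2, 1874: first the month/year part, then the days.
month 5 − 5 = 0, which is month 12 of year 1873 → December 1873.
Day 2 is valid in December, giving December 2, 1873.
Now subtract 78 days from December 2, 1873.
Going back 2 days from December 2, 1873 reaches the end of the previous month; 78 − 2 = 76 left.
November 1873 has 30 days: 76 − 30 = 46 left.
October 1873 has 31 days: 46 − 31 = 15 left.
September 1873 has 30 days; 30 − 15 = 15 → September 15, 1873.

September 15, 1873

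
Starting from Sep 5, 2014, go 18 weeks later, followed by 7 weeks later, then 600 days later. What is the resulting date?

Adding 18 weeks (= 126 days) from September 5, 2014:
September has 30 days, so 30 − 5 = 25 days remain after September 5, 2014; 126 − 25 = 101 left.
October 2014 has 31 days: 101 − 31 = 70 left.
November 2014 has 30 days: 70 − 30 = 40 left.
December 2014 has 31 days: 40 − 31 = 9 left.
9 days into January 2015 → January 9, 2015.
Adding 7 weeks (= 49 days) from January 9, 2015:
January has 31 days, so 31 − 9 = 22 days remain after January 9, 2015; 49 − 22 = 27 left.
27 days into February 2015 → February 27, 2015.
Counting forward 600 days from February 27, 2015:
February has 28 days, so 28 − 27 = 1 day remains after February 27, 2015; 600 − 1 = 599 left.
March 2015 has 31 days: 599 − 31 = 568 left.
April 2015 has 30 days: 568 − 30 = 538 left.
May 2015 has 31 days: 538 − 31 = 507 left.
June 2015 has 30 days: 507 − 30 = 477 left.
July 2015 has 31 days: 477 − 31 = 446 left.
August 2015 has 31 days: 446 − 31 = 415 left.
September 2015 has 30 days: 415 − 30 = 385 left.
October 2015 has 31 days: 385 − 31 = 354 left.
November 2015 has 30 days: 354 − 30 = 324 left.
December 2015 has 31 days: 324 − 31 = 293 left.
January 2016 has 31 days: 293 − 31 = 262 left.
February 2016 has 29 days (2016 is a leap year): 262 − 29 = 233 left.
March 2016 has 31 days: 233 − 31 = 202 left.
April 2016 has 30 days: 202 − 30 = 172 left.
May 2016 has 31 days: 172 − 31 = 141 left.
June 2016 has 30 days: 141 − 30 = 111 left.
July 2016 has 31 days: 111 − 31 = 80 left.
August 2016 has 31 days: 80 − 31 = 49 left.
September 2016 has 30 days: 49 − 30 = 19 left.
19 days into October 2016 → October 19, 2016.

October 19, 2016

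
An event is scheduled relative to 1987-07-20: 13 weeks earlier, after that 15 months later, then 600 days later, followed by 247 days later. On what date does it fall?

Going back 13 weeks (= 91 days) from July 20, 1987:
Going back 20 days from July 20, 1987 reaches the end of the previous month; 91 − 20 = 71 left.
June 1987 has 30 days: 71 − 30 = 41 left.
May 1987 has 31 days: 41 − 31 = 10 left.
April 1987 has 30 days; 30 − 10 = 20 → April 20, 1987.
Advancing 15 months from April 20, 1987:
month 4 + 15 = 19, which is month 7 of year 1988 → July 1988.
Day 20 is valid in July, giving July 20, 1988.
Counting forward 600 days from July 20, 1988:
July has 31 days, so 31 − 20 = 11 days remain after July 20, 1988; 600 − 11 = 589 left.
August 1988 has 31 days: 589 − 31 = 558 left.
September 1988 has 30 days: 558 − 30 = 528 left.
October 1988 has 31 days: 528 − 31 = 497 left.
November 1988 has 30 days: 497 − 30 = 467 left.
December 1988 has 31 days: 467 − 31 = 436 left.
January 1989 has 31 days: 436 − 31 = 405 left.
February 1989 has 28 days (1989 is not a leap year): 405 − 28 = 377 left.
March 1989 has 31 days: 377 − 31 = 346 left.
April 1989 has 30 days: 346 − 30 = 316 left.
May 1989 has 31 days: 316 − 31 = 285 left.
June 1989 has 30 days: 285 − 30 = 255 left.
July 1989 has 31 days: 255 − 31 = 224 left.
August 1989 has 31 days: 224 − 31 = 193 left.
September 1989 has 30 days: 193 − 30 = 163 left.
October 1989 has 31 days: 163 − 31 = 132 left.
November 1989 has 30 days: 132 − 30 = 102 left.
December 1989 has 31 days: 102 − 31 = 71 left.
January 1990 has 31 days: 71 − 31 = 40 left.
February 1990 has 28 days (1990 is not a leap year): 40 − 28 = 12 left.
12 days into March 1990 → March 12, 1990.
Counting forward 247 days from March 12, 1990:
March has 31 days, so 31 − 12 = 19 days remain after March 12, 1990; 247 − 19 = 228 left.
April 1990 has 30 days: 228 − 30 = 198 left.
May 1990 has 31 days: 198 − 31 = 167 left.
June 1990 has 30 days: 167 − 30 = 137 left.
July 1990 has 31 days: 137 − 31 = 106 left.
August 1990 has 31 days: 106 − 31 = 75 left.
September 1990 has 30 days: 75 − 30 = 45 left.
October 1990 has 31 days: 45 − 31 = 14 left.
14 days into November 1990 → November 14, 1990.

November 14, 1990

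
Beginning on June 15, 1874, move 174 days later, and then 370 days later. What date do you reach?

Adding 174 days from June 15, 1874:
June has 30 days, so 30 − 15 = 15 days remain after June 15, 1874; 174 − 15 = 159 left.
July 1874 has 31 days: 159 − 31 = 128 left.
August 1874 has 31 days: 128 − 31 = 97 left.
September 1874 has 30 days: 97 − 30 = 67 left.
October 1874 has 31 days: 67 − 31 = 36 left.
November 1874 has 30 days: 36 − 30 = 6 left.
6 days into December 1874 → December 6, 1874.
Advancing 370 days from December 6, 1874:
December has 31 days, so 31 − 6 = 25 days remain after December 6, 1874; 370 − 25 = 345 left.
January 1875 has 31 days: 345 − 31 = 314 left.
February 1875 has 28 days (1875 is not a leap year): 314 − 28 = 286 left.
March 1875 has 31 days: 286 − 31 = 255 left.
April 1875 has 30 days: 255 − 30 = 225 left.
May 1875 has 31 days: 225 − 31 = 194 left.
June 1875 has 30 days: 194 − 30 = 164 left.
July 1875 has 31 days: 164 − 31 = 133 left.
August 1875 has 31 days: 133 − 31 = 102 left.
September 1875 has 30 days: 102 − 30 = 72 left.
October 1875 has 31 days: 72 − 31 = 41 left.
November 1875 has 30 days: 41 − 30 = 11 left.
11 days into December 1875 → December 11, 1875.

December 11, 1875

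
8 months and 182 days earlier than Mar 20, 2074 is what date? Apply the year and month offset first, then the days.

January 19, 2073

Going back 8 months and 182 days from March 20, 2074: first the month/year part, then the days.
month 3 − 8 = -5, which is month 7 of year 2073 → July 2073.
Day 20 is valid in July, giving July 20, 2073.
Now subtract 182 days from July 20, 2073.
Going back 20 days from July 20, 2073 reaches the end of the previous month; 182 − 20 = 162 left.
June 2073 has 30 days: 162 − 30 = 132 left.
May 2073 has 31 days: 132 − 31 = 101 left.
April 2073 has 30 days: 101 − 30 = 71 left.
March 2073 has 31 days: 71 − 31 = 40 left.
February 2073 has 28 days (2073 is not a leap year): 40 − 28 = 12 left.
January 2073 has 31 days; 31 − 12 = 19 → January 19, 2073.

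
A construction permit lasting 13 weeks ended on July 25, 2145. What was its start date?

April 25, 2145

Counting back 13 weeks = 91 days from July 25, 2145.
Going back 25 days from July 25, 2145 reaches the end of the previous month; 91 − 25 = 66 left.
June 2145 has 30 days: 66 − 30 = 36 left.
May 2145 has 31 days: 36 − 31 = 5 left.
April 2145 has 30 days; 30 − 5 = 25 → April 25, 2145.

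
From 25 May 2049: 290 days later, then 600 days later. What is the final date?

November 1, 2051

Advancing 290 days from May 25, 2049:
May has 31 days, so 31 − 25 = 6 days remain after May 25, 2049; 290 − 6 = 284 left.
June 2049 has 30 days: 284 − 30 = 254 left.
July 2049 has 31 days: 254 − 31 = 223 left.
August 2049 has 31 days: 223 − 31 = 192 left.
September 2049 has 30 days: 192 − 30 = 162 left.
October 2049 has 31 days: 162 − 31 = 131 left.
November 2049 has 30 days: 131 − 30 = 101 left.
December 2049 has 31 days: 101 − 31 = 70 left.
January 2050 has 31 days: 70 − 31 = 39 left.
February 2050 has 28 days (2050 is not a leap year): 39 − 28 = 11 left.
11 days into March 2050 → March 11, 2050.
Advancing 600 days from March 11, 2050:
March has 31 days, so 31 − 11 = 20 days remain after March 11, 2050; 600 − 20 = 580 left.
April 2050 has 30 days: 580 − 30 = 550 left.
May 2050 has 31 days: 550 − 31 = 519 left.
June 2050 has 30 days: 519 − 30 = 489 left.
July 2050 has 31 days: 489 − 31 = 458 left.
August 2050 has 31 days: 458 − 31 = 427 left.
September 2050 has 30 days: 427 − 30 = 397 left.
October 2050 has 31 days: 397 − 31 = 366 left.
November 2050 has 30 days: 366 − 30 = 336 left.
December 2050 has 31 days: 336 − 31 = 305 left.
January 2051 has 31 days: 305 − 31 = 274 left.
February 2051 has 28 days (2051 is not a leap year): 274 − 28 = 246 left.
March 2051 has 31 days: 246 − 31 = 215 left.
April 2051 has 30 days: 215 − 30 = 185 left.
May 2051 has 31 days: 185 − 31 = 154 left.
June 2051 has 30 days: 154 − 30 = 124 left.
July 2051 has 31 days: 124 − 31 = 93 left.
August 2051 has 31 days: 93 − 31 = 62 left.
September 2051 has 30 days: 62 − 30 = 32 left.
October 2051 has 31 days: 32 − 31 = 1 left.
1 day into November 2051 → November 1, 2051.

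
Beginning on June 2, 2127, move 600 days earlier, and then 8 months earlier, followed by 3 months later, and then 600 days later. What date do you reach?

Counting back 600 days from June 2, 2127:
Going back 2 days from June 2, 2127 reaches the end of the previous month; 600 − 2 = 598 left.
May 2127 has 31 days: 598 − 31 = 567 left.
April 2127 has 30 days: 567 − 30 = 537 left.
March 2127 has 31 days: 537 − 31 = 506 left.
February 2127 has 28 days (2127 is not a leap year): 506 − 28 = 478 left.
January 2127 has 31 days: 478 − 31 = 447 left.
December 2126 has 31 days: 447 − 31 = 416 left.
November 2126 has 30 days: 416 − 30 = 386 left.
October 2126 has 31 days: 386 − 31 = 355 left.
September 2126 has 30 days: 355 − 30 = 325 left.
August 2126 has 31 days: 325 − 31 = 294 left.
July 2126 has 31 days: 294 − 31 = 263 left.
June 2126 has 30 days: 263 − 30 = 233 left.
May 2126 has 31 days: 233 − 31 = 202 left.
April 2126 has 30 days: 202 − 30 = 172 left.
March 2126 has 31 days: 172 − 31 = 141 left.
February 2126 has 28 days (2126 is not a leap year): 141 − 28 = 113 left.
January 2126 has 31 days: 113 − 31 = 82 left.
December 2125 has 31 days: 82 − 31 = 51 left.
November 2125 has 30 days: 51 − 30 = 21 left.
October 2125 has 31 days; 31 − 21 = 10 → October 10, 2125.
Subtracting 8 months from October 10, 2125:
month 10 − 8 = 2 → February 2125.
Day 10 is valid in February, giving February 10, 2125.
Counting forward 3 months from February 10, 2125:
month 2 + 3 = 5 → May 2125.
Day 10 is valid in May, giving May 10, 2125.
Counting forward 600 days from May 10, 2125:
May has 31 days, so 31 − 10 = 21 days remain after May 10, 2125; 600 − 21 = 579 left.
June 2125 has 30 days: 579 − 30 = 549 left.
July 2125 has 31 days: 549 − 31 = 518 left.
August 2125 has 31 days: 518 − 31 = 487 left.
September 2125 has 30 days: 487 − 30 = 457 left.
October 2125 has 31 days: 457 − 31 = 426 left.
November 2125 has 30 days: 426 − 30 = 396 left.
December 2125 has 31 days: 396 − 31 = 365 left.
January 2126 has 31 days: 365 − 31 = 334 left.
February 2126 has 28 days (2126 is not a leap year): 334 − 28 = 306 left.
March 2126 has 31 days: 306 − 31 = 275 left.
April 2126 has 30 days: 275 − 30 = 245 left.
May 2126 has 31 days: 245 − 31 = 214 left.
June 2126 has 30 days: 214 − 30 = 184 left.
July 2126 has 31 days: 184 − 31 = 153 left.
August 2126 has 31 days: 153 − 31 = 122 left.
September 2126 has 30 days: 122 − 30 = 92 left.
October 2126 has 31 days: 92 − 31 = 61 left.
November 2126 has 30 days: 61 − 30 = 31 left.
31 days into December 2126 → December 31, 2126.

December 31, 2126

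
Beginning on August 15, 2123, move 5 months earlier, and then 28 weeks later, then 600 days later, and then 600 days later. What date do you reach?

January 9, 2127

Going back 5 months from August 15, 2123:
month 8 − 5 = 3 → March 2123.
Day 15 is valid in March, giving March 15, 2123.
Counting forward 28 weeks (= 196 days) from March 15, 2123:
March has 31 days, so 31 − 15 = 16 days remain after March 15, 2123; 196 − 16 = 180 left.
April 2123 has 30 days: 180 − 30 = 150 left.
May 2123 has 31 days: 150 − 31 = 119 left.
June 2123 has 30 days: 119 − 30 = 89 left.
July 2123 has 31 days: 89 − 31 = 58 left.
August 2123 has 31 days: 58 − 31 = 27 left.
27 days into September 2123 → September 27, 2123.
Counting forward 600 days from September 27, 2123:
September has 30 days, so 30 − 27 = 3 days remain after September 27, 2123; 600 − 3 = 597 left.
October 2123 has 31 days: 597 − 31 = 566 left.
November 2123 has 30 days: 566 − 30 = 536 left.
December 2123 has 31 days: 536 − 31 = 505 left.
January 2124 has 31 days: 505 − 31 = 474 left.
February 2124 has 29 days (2124 is a leap year): 474 − 29 = 445 left.
March 2124 has 31 days: 445 − 31 = 414 left.
April 2124 has 30 days: 414 − 30 = 384 left.
May 2124 has 31 days: 384 − 31 = 353 left.
June 2124 has 30 days: 353 − 30 = 323 left.
July 2124 has 31 days: 323 − 31 = 292 left.
August 2124 has 31 days: 292 − 31 = 261 left.
September 2124 has 30 days: 261 − 30 = 231 left.
October 2124 has 31 days: 231 − 31 = 200 left.
November 2124 has 30 days: 200 − 30 = 170 left.
December 2124 has 31 days: 170 − 31 = 139 left.
January 2125 has 31 days: 139 − 31 = 108 left.
February 2125 has 28 days (2125 is not a leap year): 108 − 28 = 80 left.
March 2125 has 31 days: 80 − 31 = 49 left.
April 2125 has 30 days: 49 − 30 = 19 left.
19 days into May 2125 → May 19, 2125.
Adding 600 days from May 19, 2125:
May has 31 days, so 31 − 19 = 12 days remain after May 19, 2125; 600 − 12 = 588 left.
June 2125 has 30 days: 588 − 30 = 558 left.
July 2125 has 31 days: 558 − 31 = 527 left.
August 2125 has 31 days: 527 − 31 = 496 left.
September 2125 has 30 days: 496 − 30 = 466 left.
October 2125 has 31 days: 466 − 31 = 435 left.
November 2125 has 30 days: 435 − 30 = 405 left.
December 2125 has 31 days: 405 − 31 = 374 left.
January 2126 has 31 days: 374 − 31 = 343 left.
February 2126 has 28 days (2126 is not a leap year): 343 − 28 = 315 left.
March 2126 has 31 days: 315 − 31 = 284 left.
April 2126 has 30 days: 284 − 30 = 254 left.
May 2126 has 31 days: 254 − 31 = 223 left.
June 2126 has 30 days: 223 − 30 = 193 left.
July 2126 has 31 days: 193 − 31 = 162 left.
August 2126 has 31 days: 162 − 31 = 131 left.
September 2126 has 30 days: 131 − 30 = 101 left.
October 2126 has 31 days: 101 − 31 = 70 left.
November 2126 has 30 days: 70 − 30 = 40 left.
December 2126 has 31 days: 40 − 31 = 9 left.
9 days into January 2127 → January 9, 2127.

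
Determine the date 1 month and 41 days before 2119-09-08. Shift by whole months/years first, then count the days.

Counting back 1 month and 41 days from September 8, 2119: first the month/year part, then the days.
month 9 − 1 = 8 → August 2119.
Day 8 is valid in August, giving August 8, 2119.
Now subtract 41 days from August 8, 2119.
Going back 8 days from August 8, 2119 reaches the end of the previous month; 41 − 8 = 33 left.
July 2119 has 31 days: 33 − 31 = 2 left.
June 2119 has 30 days; 30 − 2 = 28 → June 28, 2119.

June 28, 2119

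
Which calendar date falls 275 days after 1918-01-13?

Adding 275 days from January 13, 1918.
January has 31 days, so 31 − 13 = 18 days remain after January 13, 1918; 275 − 18 = 257 left.
February 1918 has 28 days (1918 is not a leap year): 257 − 28 = 229 left.
March 1918 has 31 days: 229 − 31 = 198 left.
April 1918 has 30 days: 198 − 30 = 168 left.
May 1918 has 31 days: 168 − 31 = 137 left.
June 1918 has 30 days: 137 − 30 = 107 left.
July 1918 has 31 days: 107 − 31 = 76 left.
August 1918 has 31 days: 76 − 31 = 45 left.
September 1918 has 30 days: 45 − 30 = 15 left.
15 days into October 1918 → October 15, 1918.

October 15, 1918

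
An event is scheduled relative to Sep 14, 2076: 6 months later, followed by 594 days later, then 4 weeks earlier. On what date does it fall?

Counting forward 6 months from September 14, 2076:
month 9 + 6 = 15, which is month 3 of year 2077 → March 2077.
Day 14 is valid in March, giving March 14, 2077.
Counting forward 594 days from March 14, 2077:
March has 31 days, so 31 − 14 = 17 days remain after March 14, 2077; 594 − 17 = 577 left.
April 2077 has 30 days: 577 − 30 = 547 left.
May 2077 has 31 days: 547 − 31 = 516 left.
June 2077 has 30 days: 516 − 30 = 486 left.
July 2077 has 31 days: 486 − 31 = 455 left.
August 2077 has 31 days: 455 − 31 = 424 left.
September 2077 has 30 days: 424 − 30 = 394 left.
October 2077 has 31 days: 394 − 31 = 363 left.
November 2077 has 30 days: 363 − 30 = 333 left.
December 2077 has 31 days: 333 − 31 = 302 left.
January 2078 has 31 days: 302 − 31 = 271 left.
February 2078 has 28 days (2078 is not a leap year): 271 − 28 = 243 left.
March 2078 has 31 days: 243 − 31 = 212 left.
April 2078 has 30 days: 212 − 30 = 182 left.
May 2078 has 31 days: 182 − 31 = 151 left.
June 2078 has 30 days: 151 − 30 = 121 left.
July 2078 has 31 days: 121 − 31 = 90 left.
August 2078 has 31 days: 90 − 31 = 59 left.
September 2078 has 30 days: 59 − 30 = 29 left.
29 days into October 2078 → October 29, 2078.
Going back 4 weeks (= 28 days) from October 29, 2078:
29 − 28 = 1, still in October 2078.

October 1, 2078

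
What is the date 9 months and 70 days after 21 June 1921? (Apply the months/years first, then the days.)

Adding 9 months and 70 days from June 21, 1921: first the month/year part, then the days.
month 6 + 9 = 15, which is month 3 of year 1922 → March 1922.
Day 21 is valid in March, giving March 21, 1922.
Now add 70 days from March 21, 1922.
March has 31 days, so 31 − 21 = 10 days remain after March 21, 1922; 70 − 10 = 60 left.
April 1922 has 30 days: 60 − 30 = 30 left.
30 days into May 1922 → May 30, 1922.

May 30, 1922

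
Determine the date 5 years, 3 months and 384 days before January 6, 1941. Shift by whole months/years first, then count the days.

September 17, 1934

Subtracting 5 years, 3 months and 384 days from January 6, 1941: first the month/year part, then the days.
-5 years → 1936; month 1 − 3 = -2, which is month 10 of year 1935 → October 1935.
Day 6 is valid in October, giving October 6, 1935.
Now subtract 384 days from October 6, 1935.
Going back 6 days from October 6, 1935 reaches the end of the previous month; 384 − 6 = 378 left.
September 1935 has 30 days: 378 − 30 = 348 left.
August 1935 has 31 days: 348 − 31 = 317 left.
July 1935 has 31 days: 317 − 31 = 286 left.
June 1935 has 30 days: 286 − 30 = 256 left.
May 1935 has 31 days: 256 − 31 = 225 left.
April 1935 has 30 days: 225 − 30 = 195 left.
March 1935 has 31 days: 195 − 31 = 164 left.
February 1935 has 28 days (1935 is not a leap year): 164 − 28 = 136 left.
January 1935 has 31 days: 136 − 31 = 105 left.
December 1934 has 31 days: 105 − 31 = 74 left.
November 1934 has 30 days: 74 − 30 = 44 left.
October 1934 has 31 days: 44 − 31 = 13 left.
September 1934 has 30 days; 30 − 13 = 17 → September 17, 1934.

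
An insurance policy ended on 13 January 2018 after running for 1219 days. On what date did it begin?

September 12, 2014

Going back 1219 days from January 13, 2018.
Going back 13 days from January 13, 2018 reaches the end of the previous month; 1219 − 13 = 1206 left.
December 2017 has 31 days: 1206 − 31 = 1175 left.
November 2017 has 30 days: 1175 − 30 = 1145 left.
October 2017 has 31 days: 1145 − 31 = 1114 left.
September 2017 has 30 days: 1114 − 30 = 1084 left.
August 2017 has 31 days: 1084 − 31 = 1053 left.
July 2017 has 31 days: 1053 − 31 = 1022 left.
June 2017 has 30 days: 1022 − 30 = 992 left.
May 2017 has 31 days: 992 − 31 = 961 left.
April 2017 has 30 days: 961 − 30 = 931 left.
March 2017 has 31 days: 931 − 31 = 900 left.
February 2017 has 28 days (2017 is not a leap year): 900 − 28 = 872 left.
January 2017 has 31 days: 872 − 31 = 841 left.
December 2016 has 31 days: 841 − 31 = 810 left.
November 2016 has 30 days: 810 − 30 = 780 left.
October 2016 has 31 days: 780 − 31 = 749 left.
September 2016 has 30 days: 749 − 30 = 719 left.
August 2016 has 31 days: 719 − 31 = 688 left.
July 2016 has 31 days: 688 − 31 = 657 left.
June 2016 has 30 days: 657 − 30 = 627 left.
May 2016 has 31 days: 627 − 31 = 596 left.
April 2016 has 30 days: 596 − 30 = 566 left.
March 2016 has 31 days: 566 − 31 = 535 left.
February 2016 has 29 days (2016 is a leap year): 535 − 29 = 506 left.
January 2016 has 31 days: 506 − 31 = 475 left.
December 2015 has 31 days: 475 − 31 = 444 left.
November 2015 has 30 days: 444 − 30 = 414 left.
October 2015 has 31 days: 414 − 31 = 383 left.
September 2015 has 30 days: 383 − 30 = 353 left.
August 2015 has 31 days: 353 − 31 = 322 left.
July 2015 has 31 days: 322 − 31 = 291 left.
June 2015 has 30 days: 291 − 30 = 261 left.
May 2015 has 31 days: 261 − 31 = 230 left.
April 2015 has 30 days: 230 − 30 = 200 left.
March 2015 has 31 days: 200 − 31 = 169 left.
February 2015 has 28 days (2015 is not a leap year): 169 − 28 = 141 left.
January 2015 has 31 days: 141 − 31 = 110 left.
December 2014 has 31 days: 110 − 31 = 79 left.
November 2014 has 30 days: 79 − 30 = 49 left.
October 2014 has 31 days: 49 − 31 = 18 left.
September 2014 has 30 days; 30 − 18 = 12 → September 12, 2014.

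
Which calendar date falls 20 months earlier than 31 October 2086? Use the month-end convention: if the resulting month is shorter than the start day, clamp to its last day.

Going back 20 months from October 31, 2086.
month 10 − 20 = -10, which is month 2 of year 2085 → February 2085.
February 2085 has only 28 days (2085 is not a leap year — relevant if February), and the start was day 31, so the date clamps to February 28, 2085.

February 28, 2085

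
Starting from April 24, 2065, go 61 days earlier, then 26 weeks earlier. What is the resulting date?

August 24, 2064

Counting back 61 days from April 24, 2065:
Going back 24 days from April 24, 2065 reaches the end of the previous month; 61 − 24 = 37 left.
March 2065 has 31 days: 37 − 31 = 6 left.
February 2065 has 28 days; 28 − 6 = 22 → February 22, 2065.
Counting back 26 weeks (= 182 days) from February 22, 2065:
Going back 22 days from February 22, 2065 reaches the end of the previous month; 182 − 22 = 160 left.
January 2065 has 31 days: 160 − 31 = 129 left.
December 2064 has 31 days: 129 − 31 = 98 left.
November 2064 has 30 days: 98 − 30 = 68 left.
October 2064 has 31 days: 68 − 31 = 37 left.
September 2064 has 30 days: 37 − 30 = 7 left.
August 2064 has 31 days; 31 − 7 = 24 → August 24, 2064.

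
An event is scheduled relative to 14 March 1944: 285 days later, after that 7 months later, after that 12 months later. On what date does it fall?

July 24, 1946

Counting forward 285 days from March 14, 1944:
March has 31 days, so 31 − 14 = 17 days remain after March 14, 1944; 285 − 17 = 268 left.
April 1944 has 30 days: 268 − 30 = 238 left.
May 1944 has 31 days: 238 − 31 = 207 left.
June 1944 has 30 days: 207 − 30 = 177 left.
July 1944 has 31 days: 177 − 31 = 146 left.
August 1944 has 31 days: 146 − 31 = 115 left.
September 1944 has 30 days: 115 − 30 = 85 left.
October 1944 has 31 days: 85 − 31 = 54 left.
November 1944 has 30 days: 54 − 30 = 24 left.
24 days into December 1944 → December 24, 1944.
Counting forward 7 months from December 24, 1944:
month 12 + 7 = 19, which is month 7 of year 1945 → July 1945.
Day 24 is valid in July, giving July 24, 1945.
Advancing 12 months from July 24, 1945:
month 7 + 12 = 19, which is month 7 of year 1946 → July 1946.
Day 24 is valid in July, giving July 24, 1946.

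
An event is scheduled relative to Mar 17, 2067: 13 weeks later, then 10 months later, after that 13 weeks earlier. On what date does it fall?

January 16, 2068

Counting forward 13 weeks (= 91 days) from March 17, 2067:
March has 31 days, so 31 − 17 = 14 days remain after March 17, 2067; 91 − 14 = 77 left.
April 2067 has 30 days: 77 − 30 = 47 left.
May 2067 has 31 days: 47 − 31 = 16 left.
16 days into June 2067 → June 16, 2067.
Adding 10 months from June 16, 2067:
month 6 + 10 = 16, which is month 4 of year 2068 → April 2068.
Day 16 is valid in April, giving April 16, 2068.
Counting back 13 weeks (= 91 days) from April 16, 2068:
Going back 16 days from April 16, 2068 reaches the end of the previous month; 91 − 16 = 75 left.
March 2068 has 31 days: 75 − 31 = 44 left.
February 2068 has 29 days (2068 is a leap year): 44 − 29 = 15 left.
January 2068 has 31 days; 31 − 15 = 16 → January 16, 2068.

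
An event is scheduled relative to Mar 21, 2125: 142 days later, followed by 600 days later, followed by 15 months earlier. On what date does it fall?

Adding 142 days from March 21, 2125:
March has 31 days, so 31 − 21 = 10 days remain after March 21, 2125; 142 − 10 = 132 left.
April 2125 has 30 days: 132 − 30 = 102 left.
May 2125 has 31 days: 102 − 31 = 71 left.
June 2125 has 30 days: 71 − 30 = 41 left.
July 2125 has 31 days: 41 − 31 = 10 left.
10 days into August 2125 → August 10, 2125.
Advancing 600 days from August 10, 2125:
August has 31 days, so 31 − 10 = 21 days remain after August 10, 2125; 600 − 21 = 579 left.
September 2125 has 30 days: 579 − 30 = 549 left.
October 2125 has 31 days: 549 − 31 = 518 left.
November 2125 has 30 days: 518 − 30 = 488 left.
December 2125 has 31 days: 488 − 31 = 457 left.
January 2126 has 31 days: 457 − 31 = 426 left.
February 2126 has 28 days (2126 is not a leap year): 426 − 28 = 398 left.
March 2126 has 31 days: 398 − 31 = 367 left.
April 2126 has 30 days: 367 − 30 = 337 left.
May 2126 has 31 days: 337 − 31 = 306 left.
June 2126 has 30 days: 306 − 30 = 276 left.
July 2126 has 31 days: 276 − 31 = 245 left.
August 2126 has 31 days: 245 − 31 = 214 left.
September 2126 has 30 days: 214 − 30 = 184 left.
October 2126 has 31 days: 184 − 31 = 153 left.
November 2126 has 30 days: 153 − 30 = 123 left.
December 2126 has 31 days: 123 − 31 = 92 left.
January 2127 has 31 days: 92 − 31 = 61 left.
February 2127 has 28 days (2127 is not a leap year): 61 − 28 = 33 left.
March 2127 has 31 days: 33 − 31 = 2 left.
2 days into April 2127 → April 2, 2127.
Subtracting 15 months from April 2, 2127:
month 4 − 15 = -11, which is month 1 of year 2126 → January 2126.
Day 2 is valid in January, giving January 2, 2126.

January 2, 2126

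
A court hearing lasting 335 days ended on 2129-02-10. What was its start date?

March 12, 2128

Counting back 335 days from February 10, 2129.
Going back 10 days from February 10, 2129 reaches the end of the previous month; 335 − 10 = 325 left.
January 2129 has 31 days: 325 − 31 = 294 left.
December 2128 has 31 days: 294 − 31 = 263 left.
November 2128 has 30 days: 263 − 30 = 233 left.
October 2128 has 31 days: 233 − 31 = 202 left.
September 2128 has 30 days: 202 − 30 = 172 left.
August 2128 has 31 days: 172 − 31 = 141 left.
July 2128 has 31 days: 141 − 31 = 110 left.
June 2128 has 30 days: 110 − 30 = 80 left.
May 2128 has 31 days: 80 − 31 = 49 left.
April 2128 has 30 days: 49 − 30 = 19 left.
March 2128 has 31 days; 31 − 19 = 12 → March 12, 2128.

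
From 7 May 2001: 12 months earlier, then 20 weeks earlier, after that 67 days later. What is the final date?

February 24, 2000

Going back 12 months from May 7, 2001:
month 5 − 12 = -7, which is month 5 of year 2000 → May 2000.
Day 7 is valid in May, giving May 7, 2000.
Going back 20 weeks (= 140 days) from May 7, 2000:
Going back 7 days from May 7, 2000 reaches the end of the previous month; 140 − 7 = 133 left.
April 2000 has 30 days: 133 − 30 = 103 left.
March 2000 has 31 days: 103 − 31 = 72 left.
February 2000 has 29 days (2000 is a leap year (divisible by 400)): 72 − 29 = 43 left.
January 2000 has 31 days: 43 − 31 = 12 left.
December 1999 has 31 days; 31 − 12 = 19 → December 19, 1999.
Adding 67 days from December 19, 1999:
December has 31 days, so 31 − 19 = 12 days remain after December 19, 1999; 67 − 12 = 55 left.
January 2000 has 31 days: 55 − 31 = 24 left.
24 days into February 2000 → February 24, 2000.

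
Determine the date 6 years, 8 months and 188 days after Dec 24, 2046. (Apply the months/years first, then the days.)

Adding 6 years, 8 months and 188 days from December 24, 2046: first the month/year part, then the days.
+6 years → 2052; month 12 + 8 = 20, which is month 8 of year 2053 → August 2053.
Day 24 is valid in August, giving August 24, 2053.
Now add 188 days from August 24, 2053.
August has 31 days, so 31 − 24 = 7 days remain after August 24, 2053; 188 − 7 = 181 left.
September 2053 has 30 days: 181 − 30 = 151 left.
October 2053 has 31 days: 151 − 31 = 120 left.
November 2053 has 30 days: 120 − 30 = 90 left.
December 2053 has 31 days: 90 − 31 = 59 left.
January 2054 has 31 days: 59 − 31 = 28 left.
28 days into February 2054 → February 28, 2054.

February 28, 2054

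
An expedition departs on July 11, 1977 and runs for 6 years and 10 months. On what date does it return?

Adding 6 years and 10 months from July 11, 1977.
+6 years → 1983; month 7 + 10 = 17, which is month 5 of year 1984 → May 1984.
Day 11 is valid in May, giving May 11, 1984.

May 11, 1984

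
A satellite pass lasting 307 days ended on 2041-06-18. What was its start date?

August 15, 2040

Counting back 307 days from June 18, 2041.
Going back 18 days from June 18, 2041 reaches the end of the previous month; 307 − 18 = 289 left.
May 2041 has 31 days: 289 − 31 = 258 left.
April 2041 has 30 days: 258 − 30 = 228 left.
March 2041 has 31 days: 228 − 31 = 197 left.
February 2041 has 28 days (2041 is not a leap year): 197 − 28 = 169 left.
January 2041 has 31 days: 169 − 31 = 138 left.
December 2040 has 31 days: 138 − 31 = 107 left.
November 2040 has 30 days: 107 − 30 = 77 left.
October 2040 has 31 days: 77 − 31 = 46 left.
September 2040 has 30 days: 46 − 30 = 16 left.
August 2040 has 31 days; 31 − 16 = 15 → August 15, 2040.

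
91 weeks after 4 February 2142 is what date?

Adding 91 weeks = 637 days from February 4, 2142.
February has 28 days, so 28 − 4 = 24 days remain after February 4, 2142; 637 − 24 = 613 left.
March 2142 has 31 days: 613 − 31 = 582 left.
April 2142 has 30 days: 582 − 30 = 552 left.
May 2142 has 31 days: 552 − 31 = 521 left.
June 2142 has 30 days: 521 − 30 = 491 left.
July 2142 has 31 days: 491 − 31 = 460 left.
August 2142 has 31 days: 460 − 31 = 429 left.
September 2142 has 30 days: 429 − 30 = 399 left.
October 2142 has 31 days: 399 − 31 = 368 left.
November 2142 has 30 days: 368 − 30 = 338 left.
December 2142 has 31 days: 338 − 31 = 307 left.
January 2143 has 31 days: 307 − 31 = 276 left.
February 2143 has 28 days (2143 is not a leap year): 276 − 28 = 248 left.
March 2143 has 31 days: 248 − 31 = 217 left.
April 2143 has 30 days: 217 − 30 = 187 left.
May 2143 has 31 days: 187 − 31 = 156 left.
June 2143 has 30 days: 156 − 30 = 126 left.
July 2143 has 31 days: 126 − 31 = 95 left.
August 2143 has 31 days: 95 − 31 = 64 left.
September 2143 has 30 days: 64 − 30 = 34 left.
October 2143 has 31 days: 34 − 31 = 3 left.
3 days into November 2143 → November 3, 2143.

November 3, 2143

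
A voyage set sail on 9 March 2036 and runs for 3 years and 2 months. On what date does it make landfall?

Counting forward 3 years and 2 months from March 9, 2036.
+3 years → 2039; month 3 + 2 = 5 → May 2039.
Day 9 is valid in May, giving May 9, 2039.

May 9, 2039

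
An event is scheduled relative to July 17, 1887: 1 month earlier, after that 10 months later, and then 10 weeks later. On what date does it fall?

June 26, 1888

Counting back 1 month from July 17, 1887:
month 7 − 1 = 6 → June 1887.
Day 17 is valid in June, giving June 17, 1887.
Advancing 10 months from June 17, 1887:
month 6 + 10 = 16, which is month 4 of year 1888 → April 1888.
Day 17 is valid in April, giving April 17, 1888.
Adding 10 weeks (= 70 days) from April 17, 1888:
April has 30 days, so 30 − 17 = 13 days remain after April 17, 1888; 70 − 13 = 57 left.
May 1888 has 31 days: 57 − 31 = 26 left.
26 days into June 1888 → June 26, 1888.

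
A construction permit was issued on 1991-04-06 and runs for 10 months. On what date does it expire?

Adding 10 months from April 6, 1991.
month 4 + 10 = 14, which is month 2 of year 1992 → February 1992.
Day 6 is valid in February, giving February 6, 1992.

February 6, 1992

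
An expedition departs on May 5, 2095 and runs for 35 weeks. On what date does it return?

Counting forward 35 weeks = 245 days from May 5, 2095.
May has 31 days, so 31 − 5 = 26 days remain after May 5, 2095; 245 − 26 = 219 left.
June 2095 has 30 days: 219 − 30 = 189 left.
July 2095 has 31 days: 189 − 31 = 158 left.
August 2095 has 31 days: 158 − 31 = 127 left.
September 2095 has 30 days: 127 − 30 = 97 left.
October 2095 has 31 days: 97 − 31 = 66 left.
November 2095 has 30 days: 66 − 30 = 36 left.
December 2095 has 31 days: 36 − 31 = 5 left.
5 days into January 2096 → January 5, 2096.

January 5, 2096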